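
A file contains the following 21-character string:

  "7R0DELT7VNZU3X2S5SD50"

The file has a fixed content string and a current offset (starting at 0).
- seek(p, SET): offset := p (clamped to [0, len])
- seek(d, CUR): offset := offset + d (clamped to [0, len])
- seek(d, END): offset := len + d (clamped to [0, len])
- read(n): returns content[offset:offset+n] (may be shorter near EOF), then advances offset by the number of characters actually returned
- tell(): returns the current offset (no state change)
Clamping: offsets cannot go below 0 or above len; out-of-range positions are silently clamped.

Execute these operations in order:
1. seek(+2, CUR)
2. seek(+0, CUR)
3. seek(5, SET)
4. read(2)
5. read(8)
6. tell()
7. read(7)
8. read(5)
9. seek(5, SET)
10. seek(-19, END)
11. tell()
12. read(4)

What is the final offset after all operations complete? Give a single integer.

Answer: 6

Derivation:
After 1 (seek(+2, CUR)): offset=2
After 2 (seek(+0, CUR)): offset=2
After 3 (seek(5, SET)): offset=5
After 4 (read(2)): returned 'LT', offset=7
After 5 (read(8)): returned '7VNZU3X2', offset=15
After 6 (tell()): offset=15
After 7 (read(7)): returned 'S5SD50', offset=21
After 8 (read(5)): returned '', offset=21
After 9 (seek(5, SET)): offset=5
After 10 (seek(-19, END)): offset=2
After 11 (tell()): offset=2
After 12 (read(4)): returned '0DEL', offset=6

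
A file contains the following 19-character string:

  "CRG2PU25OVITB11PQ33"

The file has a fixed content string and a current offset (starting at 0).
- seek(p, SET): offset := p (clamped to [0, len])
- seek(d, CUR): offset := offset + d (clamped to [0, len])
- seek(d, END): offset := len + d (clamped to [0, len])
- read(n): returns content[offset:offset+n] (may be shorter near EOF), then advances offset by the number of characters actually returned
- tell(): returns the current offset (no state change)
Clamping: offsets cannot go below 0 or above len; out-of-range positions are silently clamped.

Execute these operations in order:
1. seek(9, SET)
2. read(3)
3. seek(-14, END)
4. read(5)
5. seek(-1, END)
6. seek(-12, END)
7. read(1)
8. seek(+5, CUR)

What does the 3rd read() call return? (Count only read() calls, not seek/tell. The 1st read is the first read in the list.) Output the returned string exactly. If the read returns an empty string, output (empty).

Answer: 5

Derivation:
After 1 (seek(9, SET)): offset=9
After 2 (read(3)): returned 'VIT', offset=12
After 3 (seek(-14, END)): offset=5
After 4 (read(5)): returned 'U25OV', offset=10
After 5 (seek(-1, END)): offset=18
After 6 (seek(-12, END)): offset=7
After 7 (read(1)): returned '5', offset=8
After 8 (seek(+5, CUR)): offset=13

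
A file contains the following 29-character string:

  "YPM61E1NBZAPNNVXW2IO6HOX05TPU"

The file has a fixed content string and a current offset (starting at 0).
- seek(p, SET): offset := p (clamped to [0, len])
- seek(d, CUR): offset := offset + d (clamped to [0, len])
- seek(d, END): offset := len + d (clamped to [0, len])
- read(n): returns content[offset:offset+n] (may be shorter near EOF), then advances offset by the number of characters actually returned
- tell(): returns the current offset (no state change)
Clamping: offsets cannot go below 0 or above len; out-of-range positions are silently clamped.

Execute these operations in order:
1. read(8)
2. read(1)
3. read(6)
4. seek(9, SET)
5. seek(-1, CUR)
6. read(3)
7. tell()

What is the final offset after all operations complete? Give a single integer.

After 1 (read(8)): returned 'YPM61E1N', offset=8
After 2 (read(1)): returned 'B', offset=9
After 3 (read(6)): returned 'ZAPNNV', offset=15
After 4 (seek(9, SET)): offset=9
After 5 (seek(-1, CUR)): offset=8
After 6 (read(3)): returned 'BZA', offset=11
After 7 (tell()): offset=11

Answer: 11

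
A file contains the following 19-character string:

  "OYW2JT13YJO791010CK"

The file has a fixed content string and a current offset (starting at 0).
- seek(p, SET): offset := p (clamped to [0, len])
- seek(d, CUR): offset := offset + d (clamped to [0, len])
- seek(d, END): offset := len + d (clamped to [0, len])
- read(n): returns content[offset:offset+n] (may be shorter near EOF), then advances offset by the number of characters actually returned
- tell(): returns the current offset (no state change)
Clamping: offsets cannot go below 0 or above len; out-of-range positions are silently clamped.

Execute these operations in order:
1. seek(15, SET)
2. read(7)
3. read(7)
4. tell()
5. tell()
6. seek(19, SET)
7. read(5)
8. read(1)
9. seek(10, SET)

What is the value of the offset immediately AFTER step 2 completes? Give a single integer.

Answer: 19

Derivation:
After 1 (seek(15, SET)): offset=15
After 2 (read(7)): returned '10CK', offset=19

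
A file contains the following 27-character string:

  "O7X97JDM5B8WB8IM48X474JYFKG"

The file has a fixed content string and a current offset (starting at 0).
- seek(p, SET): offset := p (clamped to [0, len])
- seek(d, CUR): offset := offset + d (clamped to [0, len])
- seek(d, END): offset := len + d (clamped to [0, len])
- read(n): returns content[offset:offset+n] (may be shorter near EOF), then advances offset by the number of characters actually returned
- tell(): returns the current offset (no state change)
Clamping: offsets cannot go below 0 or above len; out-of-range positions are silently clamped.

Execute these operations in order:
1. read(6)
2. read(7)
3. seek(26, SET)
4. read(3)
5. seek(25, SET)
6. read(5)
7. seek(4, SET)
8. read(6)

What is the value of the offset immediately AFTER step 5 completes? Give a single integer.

Answer: 25

Derivation:
After 1 (read(6)): returned 'O7X97J', offset=6
After 2 (read(7)): returned 'DM5B8WB', offset=13
After 3 (seek(26, SET)): offset=26
After 4 (read(3)): returned 'G', offset=27
After 5 (seek(25, SET)): offset=25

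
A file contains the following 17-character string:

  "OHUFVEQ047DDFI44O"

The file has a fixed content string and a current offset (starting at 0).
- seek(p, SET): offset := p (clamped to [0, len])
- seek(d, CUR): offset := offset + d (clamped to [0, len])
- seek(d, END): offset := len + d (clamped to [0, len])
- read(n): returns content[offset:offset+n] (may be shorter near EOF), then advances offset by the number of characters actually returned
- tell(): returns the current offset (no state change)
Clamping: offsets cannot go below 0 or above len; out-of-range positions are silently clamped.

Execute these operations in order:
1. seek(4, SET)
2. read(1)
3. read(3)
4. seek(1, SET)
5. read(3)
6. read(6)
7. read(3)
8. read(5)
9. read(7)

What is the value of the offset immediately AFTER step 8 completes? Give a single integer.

After 1 (seek(4, SET)): offset=4
After 2 (read(1)): returned 'V', offset=5
After 3 (read(3)): returned 'EQ0', offset=8
After 4 (seek(1, SET)): offset=1
After 5 (read(3)): returned 'HUF', offset=4
After 6 (read(6)): returned 'VEQ047', offset=10
After 7 (read(3)): returned 'DDF', offset=13
After 8 (read(5)): returned 'I44O', offset=17

Answer: 17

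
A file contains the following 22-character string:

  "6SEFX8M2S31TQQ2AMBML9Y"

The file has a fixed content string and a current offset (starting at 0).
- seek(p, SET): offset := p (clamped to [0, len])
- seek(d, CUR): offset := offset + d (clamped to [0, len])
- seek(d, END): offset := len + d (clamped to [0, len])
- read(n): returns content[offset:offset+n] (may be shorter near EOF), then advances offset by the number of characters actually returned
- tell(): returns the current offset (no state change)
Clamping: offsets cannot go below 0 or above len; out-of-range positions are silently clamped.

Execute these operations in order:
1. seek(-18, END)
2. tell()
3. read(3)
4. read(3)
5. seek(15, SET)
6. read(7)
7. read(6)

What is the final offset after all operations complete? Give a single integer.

After 1 (seek(-18, END)): offset=4
After 2 (tell()): offset=4
After 3 (read(3)): returned 'X8M', offset=7
After 4 (read(3)): returned '2S3', offset=10
After 5 (seek(15, SET)): offset=15
After 6 (read(7)): returned 'AMBML9Y', offset=22
After 7 (read(6)): returned '', offset=22

Answer: 22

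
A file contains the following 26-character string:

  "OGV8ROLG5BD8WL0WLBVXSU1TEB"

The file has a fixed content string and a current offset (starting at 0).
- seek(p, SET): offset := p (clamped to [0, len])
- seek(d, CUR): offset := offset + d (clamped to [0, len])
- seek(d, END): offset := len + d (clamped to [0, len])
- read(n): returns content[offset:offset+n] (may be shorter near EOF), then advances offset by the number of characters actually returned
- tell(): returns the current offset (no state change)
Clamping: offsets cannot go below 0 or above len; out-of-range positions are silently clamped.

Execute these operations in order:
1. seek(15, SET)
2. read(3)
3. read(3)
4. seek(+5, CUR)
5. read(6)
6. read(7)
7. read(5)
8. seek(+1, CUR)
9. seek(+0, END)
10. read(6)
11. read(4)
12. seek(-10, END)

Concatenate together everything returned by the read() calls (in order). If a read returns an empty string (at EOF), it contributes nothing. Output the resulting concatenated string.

After 1 (seek(15, SET)): offset=15
After 2 (read(3)): returned 'WLB', offset=18
After 3 (read(3)): returned 'VXS', offset=21
After 4 (seek(+5, CUR)): offset=26
After 5 (read(6)): returned '', offset=26
After 6 (read(7)): returned '', offset=26
After 7 (read(5)): returned '', offset=26
After 8 (seek(+1, CUR)): offset=26
After 9 (seek(+0, END)): offset=26
After 10 (read(6)): returned '', offset=26
After 11 (read(4)): returned '', offset=26
After 12 (seek(-10, END)): offset=16

Answer: WLBVXS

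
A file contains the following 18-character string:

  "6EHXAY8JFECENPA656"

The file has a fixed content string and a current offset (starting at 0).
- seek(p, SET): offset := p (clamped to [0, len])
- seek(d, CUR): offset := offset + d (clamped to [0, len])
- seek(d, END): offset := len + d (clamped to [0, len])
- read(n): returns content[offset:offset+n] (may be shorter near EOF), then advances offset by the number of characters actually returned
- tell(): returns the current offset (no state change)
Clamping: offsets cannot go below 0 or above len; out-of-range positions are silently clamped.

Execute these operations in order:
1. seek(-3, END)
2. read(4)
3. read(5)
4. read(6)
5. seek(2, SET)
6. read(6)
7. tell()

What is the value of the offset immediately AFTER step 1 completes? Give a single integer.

After 1 (seek(-3, END)): offset=15

Answer: 15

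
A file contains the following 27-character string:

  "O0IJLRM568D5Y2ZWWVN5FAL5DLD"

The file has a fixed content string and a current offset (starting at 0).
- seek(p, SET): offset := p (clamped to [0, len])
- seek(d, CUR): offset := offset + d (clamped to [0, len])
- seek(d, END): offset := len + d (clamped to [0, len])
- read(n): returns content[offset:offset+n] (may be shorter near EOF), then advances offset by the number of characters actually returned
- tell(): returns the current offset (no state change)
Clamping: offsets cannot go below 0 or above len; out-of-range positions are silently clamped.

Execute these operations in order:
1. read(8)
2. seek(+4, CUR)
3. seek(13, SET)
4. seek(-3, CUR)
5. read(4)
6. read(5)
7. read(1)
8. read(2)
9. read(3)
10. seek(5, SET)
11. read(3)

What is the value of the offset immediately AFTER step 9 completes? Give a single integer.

After 1 (read(8)): returned 'O0IJLRM5', offset=8
After 2 (seek(+4, CUR)): offset=12
After 3 (seek(13, SET)): offset=13
After 4 (seek(-3, CUR)): offset=10
After 5 (read(4)): returned 'D5Y2', offset=14
After 6 (read(5)): returned 'ZWWVN', offset=19
After 7 (read(1)): returned '5', offset=20
After 8 (read(2)): returned 'FA', offset=22
After 9 (read(3)): returned 'L5D', offset=25

Answer: 25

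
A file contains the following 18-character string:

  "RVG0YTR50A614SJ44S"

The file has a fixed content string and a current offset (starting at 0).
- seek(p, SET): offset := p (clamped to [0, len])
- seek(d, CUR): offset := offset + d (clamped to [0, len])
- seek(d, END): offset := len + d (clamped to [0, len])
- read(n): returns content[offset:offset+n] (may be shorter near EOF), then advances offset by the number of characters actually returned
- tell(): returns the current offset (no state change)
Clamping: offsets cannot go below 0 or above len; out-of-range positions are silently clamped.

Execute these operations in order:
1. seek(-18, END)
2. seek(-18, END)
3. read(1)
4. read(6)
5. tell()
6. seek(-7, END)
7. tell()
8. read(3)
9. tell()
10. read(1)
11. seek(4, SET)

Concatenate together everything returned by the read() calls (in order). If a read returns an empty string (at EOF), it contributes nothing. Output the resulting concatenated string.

After 1 (seek(-18, END)): offset=0
After 2 (seek(-18, END)): offset=0
After 3 (read(1)): returned 'R', offset=1
After 4 (read(6)): returned 'VG0YTR', offset=7
After 5 (tell()): offset=7
After 6 (seek(-7, END)): offset=11
After 7 (tell()): offset=11
After 8 (read(3)): returned '14S', offset=14
After 9 (tell()): offset=14
After 10 (read(1)): returned 'J', offset=15
After 11 (seek(4, SET)): offset=4

Answer: RVG0YTR14SJ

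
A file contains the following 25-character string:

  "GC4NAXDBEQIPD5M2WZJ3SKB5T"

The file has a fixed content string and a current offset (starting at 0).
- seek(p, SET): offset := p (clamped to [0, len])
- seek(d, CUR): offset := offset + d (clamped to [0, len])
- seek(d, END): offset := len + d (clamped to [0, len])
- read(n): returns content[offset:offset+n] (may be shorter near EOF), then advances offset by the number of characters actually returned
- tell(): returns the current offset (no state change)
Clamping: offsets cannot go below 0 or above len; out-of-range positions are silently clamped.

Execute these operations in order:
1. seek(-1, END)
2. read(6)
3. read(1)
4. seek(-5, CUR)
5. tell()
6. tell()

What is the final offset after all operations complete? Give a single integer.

Answer: 20

Derivation:
After 1 (seek(-1, END)): offset=24
After 2 (read(6)): returned 'T', offset=25
After 3 (read(1)): returned '', offset=25
After 4 (seek(-5, CUR)): offset=20
After 5 (tell()): offset=20
After 6 (tell()): offset=20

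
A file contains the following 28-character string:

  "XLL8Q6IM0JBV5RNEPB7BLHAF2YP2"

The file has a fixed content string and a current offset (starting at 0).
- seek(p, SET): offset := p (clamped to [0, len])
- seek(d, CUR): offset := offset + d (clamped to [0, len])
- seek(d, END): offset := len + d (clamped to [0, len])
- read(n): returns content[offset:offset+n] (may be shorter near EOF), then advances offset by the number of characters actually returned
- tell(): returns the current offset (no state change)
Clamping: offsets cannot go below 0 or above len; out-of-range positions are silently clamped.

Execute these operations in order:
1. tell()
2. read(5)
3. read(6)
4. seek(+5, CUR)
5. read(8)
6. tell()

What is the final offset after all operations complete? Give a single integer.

Answer: 24

Derivation:
After 1 (tell()): offset=0
After 2 (read(5)): returned 'XLL8Q', offset=5
After 3 (read(6)): returned '6IM0JB', offset=11
After 4 (seek(+5, CUR)): offset=16
After 5 (read(8)): returned 'PB7BLHAF', offset=24
After 6 (tell()): offset=24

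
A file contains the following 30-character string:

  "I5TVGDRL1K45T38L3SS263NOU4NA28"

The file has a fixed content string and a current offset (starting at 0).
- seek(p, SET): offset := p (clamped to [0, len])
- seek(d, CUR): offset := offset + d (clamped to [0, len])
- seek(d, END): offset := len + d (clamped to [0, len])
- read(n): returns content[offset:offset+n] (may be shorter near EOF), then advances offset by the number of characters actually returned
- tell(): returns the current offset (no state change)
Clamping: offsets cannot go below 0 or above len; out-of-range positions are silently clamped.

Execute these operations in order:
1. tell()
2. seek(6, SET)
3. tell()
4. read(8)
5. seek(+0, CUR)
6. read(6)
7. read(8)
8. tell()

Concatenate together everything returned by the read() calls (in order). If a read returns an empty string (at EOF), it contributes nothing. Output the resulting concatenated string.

After 1 (tell()): offset=0
After 2 (seek(6, SET)): offset=6
After 3 (tell()): offset=6
After 4 (read(8)): returned 'RL1K45T3', offset=14
After 5 (seek(+0, CUR)): offset=14
After 6 (read(6)): returned '8L3SS2', offset=20
After 7 (read(8)): returned '63NOU4NA', offset=28
After 8 (tell()): offset=28

Answer: RL1K45T38L3SS263NOU4NA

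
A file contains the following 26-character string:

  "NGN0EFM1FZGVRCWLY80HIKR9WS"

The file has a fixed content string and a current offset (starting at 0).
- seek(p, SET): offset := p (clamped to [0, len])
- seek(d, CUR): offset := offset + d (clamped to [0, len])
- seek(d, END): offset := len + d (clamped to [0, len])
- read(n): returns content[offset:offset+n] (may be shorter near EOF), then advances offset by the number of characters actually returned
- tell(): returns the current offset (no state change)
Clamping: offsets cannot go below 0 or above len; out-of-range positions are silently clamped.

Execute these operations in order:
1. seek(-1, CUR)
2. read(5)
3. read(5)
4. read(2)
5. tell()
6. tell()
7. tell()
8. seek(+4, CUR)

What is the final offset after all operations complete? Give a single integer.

Answer: 16

Derivation:
After 1 (seek(-1, CUR)): offset=0
After 2 (read(5)): returned 'NGN0E', offset=5
After 3 (read(5)): returned 'FM1FZ', offset=10
After 4 (read(2)): returned 'GV', offset=12
After 5 (tell()): offset=12
After 6 (tell()): offset=12
After 7 (tell()): offset=12
After 8 (seek(+4, CUR)): offset=16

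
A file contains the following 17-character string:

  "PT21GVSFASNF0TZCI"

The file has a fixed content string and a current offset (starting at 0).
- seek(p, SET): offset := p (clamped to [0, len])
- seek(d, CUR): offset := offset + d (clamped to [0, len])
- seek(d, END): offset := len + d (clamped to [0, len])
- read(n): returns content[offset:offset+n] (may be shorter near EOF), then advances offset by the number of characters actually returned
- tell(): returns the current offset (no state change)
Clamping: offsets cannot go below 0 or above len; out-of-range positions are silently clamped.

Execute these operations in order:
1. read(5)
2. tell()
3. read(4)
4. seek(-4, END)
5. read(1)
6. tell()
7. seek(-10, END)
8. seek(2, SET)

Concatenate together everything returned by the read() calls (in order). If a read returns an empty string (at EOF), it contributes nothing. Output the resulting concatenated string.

After 1 (read(5)): returned 'PT21G', offset=5
After 2 (tell()): offset=5
After 3 (read(4)): returned 'VSFA', offset=9
After 4 (seek(-4, END)): offset=13
After 5 (read(1)): returned 'T', offset=14
After 6 (tell()): offset=14
After 7 (seek(-10, END)): offset=7
After 8 (seek(2, SET)): offset=2

Answer: PT21GVSFAT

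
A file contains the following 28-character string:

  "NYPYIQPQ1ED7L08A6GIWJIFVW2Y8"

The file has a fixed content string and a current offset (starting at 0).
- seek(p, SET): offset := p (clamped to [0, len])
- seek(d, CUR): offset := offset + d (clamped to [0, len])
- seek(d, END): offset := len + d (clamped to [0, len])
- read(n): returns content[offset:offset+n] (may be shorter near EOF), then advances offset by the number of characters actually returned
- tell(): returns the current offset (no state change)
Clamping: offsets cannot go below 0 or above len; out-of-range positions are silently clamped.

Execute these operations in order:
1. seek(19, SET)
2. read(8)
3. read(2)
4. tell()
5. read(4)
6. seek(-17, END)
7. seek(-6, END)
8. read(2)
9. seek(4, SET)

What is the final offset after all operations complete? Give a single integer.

After 1 (seek(19, SET)): offset=19
After 2 (read(8)): returned 'WJIFVW2Y', offset=27
After 3 (read(2)): returned '8', offset=28
After 4 (tell()): offset=28
After 5 (read(4)): returned '', offset=28
After 6 (seek(-17, END)): offset=11
After 7 (seek(-6, END)): offset=22
After 8 (read(2)): returned 'FV', offset=24
After 9 (seek(4, SET)): offset=4

Answer: 4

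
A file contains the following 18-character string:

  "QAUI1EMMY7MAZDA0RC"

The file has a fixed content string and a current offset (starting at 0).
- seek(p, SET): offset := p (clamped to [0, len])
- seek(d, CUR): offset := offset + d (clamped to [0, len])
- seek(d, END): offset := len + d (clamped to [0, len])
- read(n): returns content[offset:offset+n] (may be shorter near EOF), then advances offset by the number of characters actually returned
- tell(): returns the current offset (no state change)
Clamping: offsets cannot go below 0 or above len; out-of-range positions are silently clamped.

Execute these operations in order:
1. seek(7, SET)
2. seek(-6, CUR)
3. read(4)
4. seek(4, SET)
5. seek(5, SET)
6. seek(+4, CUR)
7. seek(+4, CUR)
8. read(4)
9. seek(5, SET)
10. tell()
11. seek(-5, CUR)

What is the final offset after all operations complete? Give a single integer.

After 1 (seek(7, SET)): offset=7
After 2 (seek(-6, CUR)): offset=1
After 3 (read(4)): returned 'AUI1', offset=5
After 4 (seek(4, SET)): offset=4
After 5 (seek(5, SET)): offset=5
After 6 (seek(+4, CUR)): offset=9
After 7 (seek(+4, CUR)): offset=13
After 8 (read(4)): returned 'DA0R', offset=17
After 9 (seek(5, SET)): offset=5
After 10 (tell()): offset=5
After 11 (seek(-5, CUR)): offset=0

Answer: 0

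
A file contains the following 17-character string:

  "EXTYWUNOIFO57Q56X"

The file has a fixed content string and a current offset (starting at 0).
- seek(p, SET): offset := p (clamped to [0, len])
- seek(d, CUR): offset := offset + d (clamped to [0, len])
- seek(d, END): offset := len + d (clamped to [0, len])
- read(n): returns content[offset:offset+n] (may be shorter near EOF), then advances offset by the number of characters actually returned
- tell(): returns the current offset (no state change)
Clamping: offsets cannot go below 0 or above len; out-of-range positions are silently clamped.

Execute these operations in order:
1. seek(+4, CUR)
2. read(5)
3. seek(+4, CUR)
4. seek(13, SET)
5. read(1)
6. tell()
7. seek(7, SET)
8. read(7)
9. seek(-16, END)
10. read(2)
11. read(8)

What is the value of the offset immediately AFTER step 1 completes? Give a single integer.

After 1 (seek(+4, CUR)): offset=4

Answer: 4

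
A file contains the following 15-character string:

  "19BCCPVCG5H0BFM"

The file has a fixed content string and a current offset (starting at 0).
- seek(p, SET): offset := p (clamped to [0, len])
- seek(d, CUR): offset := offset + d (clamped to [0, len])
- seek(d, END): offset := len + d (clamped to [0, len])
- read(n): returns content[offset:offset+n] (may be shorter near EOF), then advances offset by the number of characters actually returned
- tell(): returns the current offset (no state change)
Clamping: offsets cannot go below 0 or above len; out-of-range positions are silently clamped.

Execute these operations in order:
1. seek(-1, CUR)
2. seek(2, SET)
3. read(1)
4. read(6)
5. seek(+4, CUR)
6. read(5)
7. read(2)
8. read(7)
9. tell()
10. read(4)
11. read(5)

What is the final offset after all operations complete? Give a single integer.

After 1 (seek(-1, CUR)): offset=0
After 2 (seek(2, SET)): offset=2
After 3 (read(1)): returned 'B', offset=3
After 4 (read(6)): returned 'CCPVCG', offset=9
After 5 (seek(+4, CUR)): offset=13
After 6 (read(5)): returned 'FM', offset=15
After 7 (read(2)): returned '', offset=15
After 8 (read(7)): returned '', offset=15
After 9 (tell()): offset=15
After 10 (read(4)): returned '', offset=15
After 11 (read(5)): returned '', offset=15

Answer: 15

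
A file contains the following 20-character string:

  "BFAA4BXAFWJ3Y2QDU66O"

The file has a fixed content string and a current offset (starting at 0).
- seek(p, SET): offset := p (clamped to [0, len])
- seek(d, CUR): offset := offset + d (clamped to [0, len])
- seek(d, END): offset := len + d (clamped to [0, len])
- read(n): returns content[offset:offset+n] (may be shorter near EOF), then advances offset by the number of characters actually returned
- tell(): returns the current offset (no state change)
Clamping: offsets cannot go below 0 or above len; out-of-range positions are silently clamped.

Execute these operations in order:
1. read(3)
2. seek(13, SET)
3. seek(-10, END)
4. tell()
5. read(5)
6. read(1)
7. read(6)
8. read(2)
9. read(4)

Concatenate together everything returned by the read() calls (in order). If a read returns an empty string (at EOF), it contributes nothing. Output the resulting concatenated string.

After 1 (read(3)): returned 'BFA', offset=3
After 2 (seek(13, SET)): offset=13
After 3 (seek(-10, END)): offset=10
After 4 (tell()): offset=10
After 5 (read(5)): returned 'J3Y2Q', offset=15
After 6 (read(1)): returned 'D', offset=16
After 7 (read(6)): returned 'U66O', offset=20
After 8 (read(2)): returned '', offset=20
After 9 (read(4)): returned '', offset=20

Answer: BFAJ3Y2QDU66O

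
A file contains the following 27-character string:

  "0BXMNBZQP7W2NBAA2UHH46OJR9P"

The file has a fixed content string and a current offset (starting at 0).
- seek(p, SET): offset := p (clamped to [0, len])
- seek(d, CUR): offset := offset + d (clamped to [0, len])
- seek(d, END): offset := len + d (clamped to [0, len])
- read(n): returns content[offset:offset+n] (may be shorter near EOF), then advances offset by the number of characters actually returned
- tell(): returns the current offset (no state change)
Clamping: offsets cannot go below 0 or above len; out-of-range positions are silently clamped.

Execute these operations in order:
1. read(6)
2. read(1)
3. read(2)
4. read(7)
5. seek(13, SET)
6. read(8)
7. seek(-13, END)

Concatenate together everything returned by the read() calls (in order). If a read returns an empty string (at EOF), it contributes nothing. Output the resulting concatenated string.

After 1 (read(6)): returned '0BXMNB', offset=6
After 2 (read(1)): returned 'Z', offset=7
After 3 (read(2)): returned 'QP', offset=9
After 4 (read(7)): returned '7W2NBAA', offset=16
After 5 (seek(13, SET)): offset=13
After 6 (read(8)): returned 'BAA2UHH4', offset=21
After 7 (seek(-13, END)): offset=14

Answer: 0BXMNBZQP7W2NBAABAA2UHH4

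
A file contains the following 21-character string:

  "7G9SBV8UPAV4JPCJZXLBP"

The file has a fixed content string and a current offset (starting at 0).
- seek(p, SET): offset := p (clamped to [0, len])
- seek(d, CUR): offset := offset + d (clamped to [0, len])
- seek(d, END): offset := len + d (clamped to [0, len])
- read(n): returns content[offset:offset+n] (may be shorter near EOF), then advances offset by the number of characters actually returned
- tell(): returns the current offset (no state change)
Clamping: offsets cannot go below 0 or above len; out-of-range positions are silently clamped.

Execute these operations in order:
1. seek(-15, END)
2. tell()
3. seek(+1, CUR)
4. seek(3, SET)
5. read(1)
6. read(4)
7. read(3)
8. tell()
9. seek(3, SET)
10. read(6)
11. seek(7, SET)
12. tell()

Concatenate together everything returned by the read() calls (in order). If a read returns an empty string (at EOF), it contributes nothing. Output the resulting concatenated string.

After 1 (seek(-15, END)): offset=6
After 2 (tell()): offset=6
After 3 (seek(+1, CUR)): offset=7
After 4 (seek(3, SET)): offset=3
After 5 (read(1)): returned 'S', offset=4
After 6 (read(4)): returned 'BV8U', offset=8
After 7 (read(3)): returned 'PAV', offset=11
After 8 (tell()): offset=11
After 9 (seek(3, SET)): offset=3
After 10 (read(6)): returned 'SBV8UP', offset=9
After 11 (seek(7, SET)): offset=7
After 12 (tell()): offset=7

Answer: SBV8UPAVSBV8UP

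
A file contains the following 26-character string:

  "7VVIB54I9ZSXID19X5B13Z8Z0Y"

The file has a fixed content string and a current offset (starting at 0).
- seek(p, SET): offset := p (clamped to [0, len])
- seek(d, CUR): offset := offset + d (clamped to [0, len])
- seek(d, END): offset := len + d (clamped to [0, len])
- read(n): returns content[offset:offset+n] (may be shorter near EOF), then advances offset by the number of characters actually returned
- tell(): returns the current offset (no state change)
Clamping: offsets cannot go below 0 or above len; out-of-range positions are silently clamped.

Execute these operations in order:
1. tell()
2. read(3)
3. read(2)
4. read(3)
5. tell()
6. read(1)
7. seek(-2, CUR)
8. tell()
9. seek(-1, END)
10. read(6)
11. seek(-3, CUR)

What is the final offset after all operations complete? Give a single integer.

After 1 (tell()): offset=0
After 2 (read(3)): returned '7VV', offset=3
After 3 (read(2)): returned 'IB', offset=5
After 4 (read(3)): returned '54I', offset=8
After 5 (tell()): offset=8
After 6 (read(1)): returned '9', offset=9
After 7 (seek(-2, CUR)): offset=7
After 8 (tell()): offset=7
After 9 (seek(-1, END)): offset=25
After 10 (read(6)): returned 'Y', offset=26
After 11 (seek(-3, CUR)): offset=23

Answer: 23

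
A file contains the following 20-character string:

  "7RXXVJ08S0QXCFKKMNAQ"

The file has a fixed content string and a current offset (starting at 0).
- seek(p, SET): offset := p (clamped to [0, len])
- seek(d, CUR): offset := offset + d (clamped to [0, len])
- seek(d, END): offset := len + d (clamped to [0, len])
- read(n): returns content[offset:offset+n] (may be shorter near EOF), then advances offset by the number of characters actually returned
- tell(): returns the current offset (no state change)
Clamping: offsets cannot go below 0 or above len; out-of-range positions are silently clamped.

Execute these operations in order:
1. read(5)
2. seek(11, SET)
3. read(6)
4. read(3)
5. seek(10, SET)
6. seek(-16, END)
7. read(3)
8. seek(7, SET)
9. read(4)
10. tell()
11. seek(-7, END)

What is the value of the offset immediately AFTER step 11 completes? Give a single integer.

Answer: 13

Derivation:
After 1 (read(5)): returned '7RXXV', offset=5
After 2 (seek(11, SET)): offset=11
After 3 (read(6)): returned 'XCFKKM', offset=17
After 4 (read(3)): returned 'NAQ', offset=20
After 5 (seek(10, SET)): offset=10
After 6 (seek(-16, END)): offset=4
After 7 (read(3)): returned 'VJ0', offset=7
After 8 (seek(7, SET)): offset=7
After 9 (read(4)): returned '8S0Q', offset=11
After 10 (tell()): offset=11
After 11 (seek(-7, END)): offset=13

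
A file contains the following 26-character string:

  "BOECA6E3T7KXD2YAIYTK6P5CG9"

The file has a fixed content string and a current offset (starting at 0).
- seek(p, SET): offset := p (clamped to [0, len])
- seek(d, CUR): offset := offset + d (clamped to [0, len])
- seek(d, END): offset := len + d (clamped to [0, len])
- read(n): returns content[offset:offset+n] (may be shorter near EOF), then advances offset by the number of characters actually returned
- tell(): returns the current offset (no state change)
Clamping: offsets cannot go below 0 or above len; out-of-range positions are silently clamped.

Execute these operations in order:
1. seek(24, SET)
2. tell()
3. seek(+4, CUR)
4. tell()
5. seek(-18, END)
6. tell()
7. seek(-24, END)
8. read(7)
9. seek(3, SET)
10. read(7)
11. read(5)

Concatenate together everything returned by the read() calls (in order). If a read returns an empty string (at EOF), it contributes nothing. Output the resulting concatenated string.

After 1 (seek(24, SET)): offset=24
After 2 (tell()): offset=24
After 3 (seek(+4, CUR)): offset=26
After 4 (tell()): offset=26
After 5 (seek(-18, END)): offset=8
After 6 (tell()): offset=8
After 7 (seek(-24, END)): offset=2
After 8 (read(7)): returned 'ECA6E3T', offset=9
After 9 (seek(3, SET)): offset=3
After 10 (read(7)): returned 'CA6E3T7', offset=10
After 11 (read(5)): returned 'KXD2Y', offset=15

Answer: ECA6E3TCA6E3T7KXD2Y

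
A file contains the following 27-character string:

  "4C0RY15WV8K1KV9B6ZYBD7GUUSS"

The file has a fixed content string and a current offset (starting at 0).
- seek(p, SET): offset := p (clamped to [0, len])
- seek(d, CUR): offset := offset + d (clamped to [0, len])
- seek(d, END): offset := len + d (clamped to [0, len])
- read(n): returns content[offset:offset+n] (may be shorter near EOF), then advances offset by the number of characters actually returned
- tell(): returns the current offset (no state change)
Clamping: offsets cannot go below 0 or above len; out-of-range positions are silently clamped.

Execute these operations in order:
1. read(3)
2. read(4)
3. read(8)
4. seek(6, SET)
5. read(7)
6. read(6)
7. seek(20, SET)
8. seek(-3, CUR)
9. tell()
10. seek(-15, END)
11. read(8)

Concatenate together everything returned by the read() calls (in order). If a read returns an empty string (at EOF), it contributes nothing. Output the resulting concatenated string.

After 1 (read(3)): returned '4C0', offset=3
After 2 (read(4)): returned 'RY15', offset=7
After 3 (read(8)): returned 'WV8K1KV9', offset=15
After 4 (seek(6, SET)): offset=6
After 5 (read(7)): returned '5WV8K1K', offset=13
After 6 (read(6)): returned 'V9B6ZY', offset=19
After 7 (seek(20, SET)): offset=20
After 8 (seek(-3, CUR)): offset=17
After 9 (tell()): offset=17
After 10 (seek(-15, END)): offset=12
After 11 (read(8)): returned 'KV9B6ZYB', offset=20

Answer: 4C0RY15WV8K1KV95WV8K1KV9B6ZYKV9B6ZYB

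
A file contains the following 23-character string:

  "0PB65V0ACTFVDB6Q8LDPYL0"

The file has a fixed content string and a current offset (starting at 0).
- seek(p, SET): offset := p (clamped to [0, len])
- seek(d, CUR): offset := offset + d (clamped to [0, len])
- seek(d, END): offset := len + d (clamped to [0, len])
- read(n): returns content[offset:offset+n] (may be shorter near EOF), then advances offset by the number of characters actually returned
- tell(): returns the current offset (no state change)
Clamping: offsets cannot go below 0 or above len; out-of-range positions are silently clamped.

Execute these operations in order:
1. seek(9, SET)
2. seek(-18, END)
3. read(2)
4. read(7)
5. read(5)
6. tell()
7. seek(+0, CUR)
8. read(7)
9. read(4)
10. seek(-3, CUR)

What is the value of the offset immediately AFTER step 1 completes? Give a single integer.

Answer: 9

Derivation:
After 1 (seek(9, SET)): offset=9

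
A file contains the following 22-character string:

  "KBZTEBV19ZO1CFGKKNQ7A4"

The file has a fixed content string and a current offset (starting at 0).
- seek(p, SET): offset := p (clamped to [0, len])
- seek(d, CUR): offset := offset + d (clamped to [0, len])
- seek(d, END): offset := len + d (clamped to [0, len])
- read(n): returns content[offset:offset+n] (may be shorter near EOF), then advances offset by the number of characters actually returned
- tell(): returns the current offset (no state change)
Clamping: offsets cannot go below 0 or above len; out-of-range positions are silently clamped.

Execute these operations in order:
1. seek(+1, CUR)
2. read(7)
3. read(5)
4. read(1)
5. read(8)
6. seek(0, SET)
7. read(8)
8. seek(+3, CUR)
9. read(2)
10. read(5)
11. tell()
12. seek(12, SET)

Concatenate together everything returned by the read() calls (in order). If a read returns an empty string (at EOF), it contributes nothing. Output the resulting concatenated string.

After 1 (seek(+1, CUR)): offset=1
After 2 (read(7)): returned 'BZTEBV1', offset=8
After 3 (read(5)): returned '9ZO1C', offset=13
After 4 (read(1)): returned 'F', offset=14
After 5 (read(8)): returned 'GKKNQ7A4', offset=22
After 6 (seek(0, SET)): offset=0
After 7 (read(8)): returned 'KBZTEBV1', offset=8
After 8 (seek(+3, CUR)): offset=11
After 9 (read(2)): returned '1C', offset=13
After 10 (read(5)): returned 'FGKKN', offset=18
After 11 (tell()): offset=18
After 12 (seek(12, SET)): offset=12

Answer: BZTEBV19ZO1CFGKKNQ7A4KBZTEBV11CFGKKN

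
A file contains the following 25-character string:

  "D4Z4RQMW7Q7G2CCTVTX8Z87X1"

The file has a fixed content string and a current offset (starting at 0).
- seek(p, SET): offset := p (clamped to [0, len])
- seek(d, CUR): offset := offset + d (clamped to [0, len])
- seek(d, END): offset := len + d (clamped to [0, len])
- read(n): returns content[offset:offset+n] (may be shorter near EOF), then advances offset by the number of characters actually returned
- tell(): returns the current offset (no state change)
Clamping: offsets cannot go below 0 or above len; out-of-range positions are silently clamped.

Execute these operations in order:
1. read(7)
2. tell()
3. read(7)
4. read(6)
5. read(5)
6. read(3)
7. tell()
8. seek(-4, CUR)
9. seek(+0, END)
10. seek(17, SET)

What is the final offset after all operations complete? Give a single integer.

Answer: 17

Derivation:
After 1 (read(7)): returned 'D4Z4RQM', offset=7
After 2 (tell()): offset=7
After 3 (read(7)): returned 'W7Q7G2C', offset=14
After 4 (read(6)): returned 'CTVTX8', offset=20
After 5 (read(5)): returned 'Z87X1', offset=25
After 6 (read(3)): returned '', offset=25
After 7 (tell()): offset=25
After 8 (seek(-4, CUR)): offset=21
After 9 (seek(+0, END)): offset=25
After 10 (seek(17, SET)): offset=17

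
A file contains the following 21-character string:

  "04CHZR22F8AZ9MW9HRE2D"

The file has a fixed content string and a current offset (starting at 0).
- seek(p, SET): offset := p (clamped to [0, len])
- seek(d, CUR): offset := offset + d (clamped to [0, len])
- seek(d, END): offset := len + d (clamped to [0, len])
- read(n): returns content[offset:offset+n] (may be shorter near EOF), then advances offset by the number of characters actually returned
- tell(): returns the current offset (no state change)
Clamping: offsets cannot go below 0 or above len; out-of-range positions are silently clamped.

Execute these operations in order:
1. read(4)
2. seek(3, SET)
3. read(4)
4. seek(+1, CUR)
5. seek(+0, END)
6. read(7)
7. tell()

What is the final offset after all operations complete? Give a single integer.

Answer: 21

Derivation:
After 1 (read(4)): returned '04CH', offset=4
After 2 (seek(3, SET)): offset=3
After 3 (read(4)): returned 'HZR2', offset=7
After 4 (seek(+1, CUR)): offset=8
After 5 (seek(+0, END)): offset=21
After 6 (read(7)): returned '', offset=21
After 7 (tell()): offset=21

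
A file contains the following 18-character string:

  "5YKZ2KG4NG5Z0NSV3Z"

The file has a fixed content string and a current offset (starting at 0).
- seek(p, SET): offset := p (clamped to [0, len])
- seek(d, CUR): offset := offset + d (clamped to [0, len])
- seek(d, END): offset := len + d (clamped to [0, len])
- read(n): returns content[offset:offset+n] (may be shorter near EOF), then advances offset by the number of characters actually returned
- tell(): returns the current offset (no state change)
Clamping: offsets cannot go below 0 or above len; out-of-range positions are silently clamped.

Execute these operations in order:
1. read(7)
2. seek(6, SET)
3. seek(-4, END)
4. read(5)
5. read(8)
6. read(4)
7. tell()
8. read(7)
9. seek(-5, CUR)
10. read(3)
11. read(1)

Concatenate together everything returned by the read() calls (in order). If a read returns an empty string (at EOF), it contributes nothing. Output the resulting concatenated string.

Answer: 5YKZ2KGSV3ZNSV3

Derivation:
After 1 (read(7)): returned '5YKZ2KG', offset=7
After 2 (seek(6, SET)): offset=6
After 3 (seek(-4, END)): offset=14
After 4 (read(5)): returned 'SV3Z', offset=18
After 5 (read(8)): returned '', offset=18
After 6 (read(4)): returned '', offset=18
After 7 (tell()): offset=18
After 8 (read(7)): returned '', offset=18
After 9 (seek(-5, CUR)): offset=13
After 10 (read(3)): returned 'NSV', offset=16
After 11 (read(1)): returned '3', offset=17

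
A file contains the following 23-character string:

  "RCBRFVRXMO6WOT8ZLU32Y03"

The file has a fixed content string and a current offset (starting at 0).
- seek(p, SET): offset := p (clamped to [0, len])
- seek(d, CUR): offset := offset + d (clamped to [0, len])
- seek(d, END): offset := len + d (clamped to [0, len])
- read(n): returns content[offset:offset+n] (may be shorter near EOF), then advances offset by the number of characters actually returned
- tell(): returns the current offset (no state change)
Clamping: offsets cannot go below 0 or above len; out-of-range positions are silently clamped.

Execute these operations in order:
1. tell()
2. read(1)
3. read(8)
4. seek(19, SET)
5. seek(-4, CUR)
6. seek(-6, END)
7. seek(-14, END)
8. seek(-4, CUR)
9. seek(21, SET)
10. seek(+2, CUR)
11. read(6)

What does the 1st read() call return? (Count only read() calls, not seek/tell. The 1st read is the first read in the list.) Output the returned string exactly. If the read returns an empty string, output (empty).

After 1 (tell()): offset=0
After 2 (read(1)): returned 'R', offset=1
After 3 (read(8)): returned 'CBRFVRXM', offset=9
After 4 (seek(19, SET)): offset=19
After 5 (seek(-4, CUR)): offset=15
After 6 (seek(-6, END)): offset=17
After 7 (seek(-14, END)): offset=9
After 8 (seek(-4, CUR)): offset=5
After 9 (seek(21, SET)): offset=21
After 10 (seek(+2, CUR)): offset=23
After 11 (read(6)): returned '', offset=23

Answer: R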